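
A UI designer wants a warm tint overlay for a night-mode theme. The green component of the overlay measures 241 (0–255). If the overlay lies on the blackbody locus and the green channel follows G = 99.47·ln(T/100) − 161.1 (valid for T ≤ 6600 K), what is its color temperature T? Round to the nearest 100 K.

ln t = (241 + 161.1) / 99.47 = 4.0424.
t = e^4.0424 = 56.964.
T = 100·t = 5696 K → 5700 K to the nearest 100 K.

5700 K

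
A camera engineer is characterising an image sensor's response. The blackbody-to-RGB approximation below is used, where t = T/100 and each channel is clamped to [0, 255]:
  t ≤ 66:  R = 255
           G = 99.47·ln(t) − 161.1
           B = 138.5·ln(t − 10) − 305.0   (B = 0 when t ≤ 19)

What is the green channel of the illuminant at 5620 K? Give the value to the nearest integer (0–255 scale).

t = 5620/100 = 56.2; the t ≤ 66 branch applies.
G = 99.47·ln 56.2 − 161.1 = 99.47·4.0289 − 161.1 = 239.656.
Rounded: 240.

240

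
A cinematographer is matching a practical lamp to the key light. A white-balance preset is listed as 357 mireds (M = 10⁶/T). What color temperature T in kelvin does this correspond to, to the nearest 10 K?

T = 10⁶ / 357 = 2801.12 K → 2800 K.

2800 K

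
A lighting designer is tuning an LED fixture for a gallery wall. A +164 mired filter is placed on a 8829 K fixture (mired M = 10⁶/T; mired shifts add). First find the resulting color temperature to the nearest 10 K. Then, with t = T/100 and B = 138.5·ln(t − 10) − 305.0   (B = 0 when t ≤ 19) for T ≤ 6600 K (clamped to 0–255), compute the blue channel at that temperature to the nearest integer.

M_in = 10⁶/8829 = 113.26; M_out = 113.26 + (+164) = 277.26.
T_out = 10⁶/277.26 = 3606.7 K → 3610 K; t = 36.1.
B = 138.5·ln(36.1 − 10) − 305.0 = 138.5·ln 26.1 − 305.0 = 138.5·3.2619 − 305.0 = 146.778.
Rounded: 147.

147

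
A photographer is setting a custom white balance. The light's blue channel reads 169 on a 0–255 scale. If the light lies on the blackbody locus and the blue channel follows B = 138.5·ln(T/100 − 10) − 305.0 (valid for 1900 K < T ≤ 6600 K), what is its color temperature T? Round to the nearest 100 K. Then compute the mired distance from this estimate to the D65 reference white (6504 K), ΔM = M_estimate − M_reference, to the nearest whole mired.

ln(t − 10) = (169 + 305.0) / 138.5 = 3.4224.
t − 10 = e^3.4224 = 30.642, so t = 40.642.
T = 100·t = 4064 K → 4100 K to the nearest 100 K.
M_estimate = 10⁶/4100 = 243.90; M_reference = 10⁶/6504 = 153.75.
ΔM = 243.90 − 153.75 = 90.15 → +90 mireds.

+90 mireds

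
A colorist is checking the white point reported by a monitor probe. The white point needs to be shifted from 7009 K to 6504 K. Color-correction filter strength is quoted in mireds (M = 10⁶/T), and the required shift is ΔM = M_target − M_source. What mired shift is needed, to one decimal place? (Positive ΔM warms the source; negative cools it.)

+11.1 mireds

M_source = 10⁶/7009 = 142.674; M_target = 10⁶/6504 = 153.752.
ΔM = 153.752 − 142.674 = 11.078 → +11.1 mireds, a warming shift.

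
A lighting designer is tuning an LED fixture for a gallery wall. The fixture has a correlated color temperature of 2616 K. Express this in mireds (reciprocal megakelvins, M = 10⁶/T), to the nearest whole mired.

382 mireds

M = 10⁶ / 2616 = 382.263 → 382 mireds.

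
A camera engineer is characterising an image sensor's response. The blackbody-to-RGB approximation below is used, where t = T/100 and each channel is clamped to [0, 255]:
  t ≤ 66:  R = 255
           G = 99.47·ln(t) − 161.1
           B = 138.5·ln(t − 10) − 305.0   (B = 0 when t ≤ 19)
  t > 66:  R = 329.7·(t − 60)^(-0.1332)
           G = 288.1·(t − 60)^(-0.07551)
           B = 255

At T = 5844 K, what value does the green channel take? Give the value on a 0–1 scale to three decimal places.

t = 5844/100 = 58.44; the t ≤ 66 branch applies.
G = 99.47·ln 58.44 − 161.1 = 99.47·4.0680 − 161.1 = 243.544.
On a 0–1 scale: 243.544/255 = 0.9551 → 0.955.

0.955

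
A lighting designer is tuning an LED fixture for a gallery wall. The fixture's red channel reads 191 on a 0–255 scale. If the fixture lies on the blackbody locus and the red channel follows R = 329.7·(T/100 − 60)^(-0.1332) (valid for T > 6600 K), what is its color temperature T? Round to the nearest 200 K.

12000 K

(t − 60)^(-0.1332) = 191/329.7 = 0.57931.
t − 60 = 0.57931^(1/-0.1332) = 0.57931^(-7.508) = 60.245, so t = 120.245.
T = 100·t = 12025 K → 12000 K to the nearest 200 K.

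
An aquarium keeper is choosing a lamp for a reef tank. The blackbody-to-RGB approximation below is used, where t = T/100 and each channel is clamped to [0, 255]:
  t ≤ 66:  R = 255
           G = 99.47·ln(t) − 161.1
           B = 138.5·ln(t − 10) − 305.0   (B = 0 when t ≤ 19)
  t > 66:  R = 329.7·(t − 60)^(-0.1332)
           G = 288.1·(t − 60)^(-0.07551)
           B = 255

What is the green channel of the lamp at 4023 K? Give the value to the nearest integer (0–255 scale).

206

t = 4023/100 = 40.23; the t ≤ 66 branch applies.
G = 99.47·ln 40.23 − 161.1 = 99.47·3.6946 − 161.1 = 206.403.
Rounded: 206.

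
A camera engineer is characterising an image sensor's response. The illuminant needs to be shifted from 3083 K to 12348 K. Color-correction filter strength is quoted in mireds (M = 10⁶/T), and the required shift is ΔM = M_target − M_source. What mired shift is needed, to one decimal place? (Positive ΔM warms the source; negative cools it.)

M_source = 10⁶/3083 = 324.359; M_target = 10⁶/12348 = 80.985.
ΔM = 80.985 − 324.359 = -243.375 → -243.4 mireds, a cooling shift.

-243.4 mireds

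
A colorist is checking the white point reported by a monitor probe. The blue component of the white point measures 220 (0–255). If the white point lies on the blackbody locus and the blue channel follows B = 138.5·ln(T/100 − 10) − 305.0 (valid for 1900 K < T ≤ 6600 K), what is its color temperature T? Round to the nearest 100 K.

5400 K

ln(t − 10) = (220 + 305.0) / 138.5 = 3.7906.
t − 10 = e^3.7906 = 44.284, so t = 54.284.
T = 100·t = 5428 K → 5400 K to the nearest 100 K.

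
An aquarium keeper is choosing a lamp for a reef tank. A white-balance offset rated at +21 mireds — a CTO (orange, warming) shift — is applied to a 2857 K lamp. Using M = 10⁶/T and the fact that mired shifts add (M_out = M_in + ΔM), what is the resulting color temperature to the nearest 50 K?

2700 K

M_in = 10⁶/2857 = 350.02 mireds.
M_out = 350.02 + (+21) = 371.02 mireds.
T_out = 10⁶/371.02 = 2695.3 K → 2700 K.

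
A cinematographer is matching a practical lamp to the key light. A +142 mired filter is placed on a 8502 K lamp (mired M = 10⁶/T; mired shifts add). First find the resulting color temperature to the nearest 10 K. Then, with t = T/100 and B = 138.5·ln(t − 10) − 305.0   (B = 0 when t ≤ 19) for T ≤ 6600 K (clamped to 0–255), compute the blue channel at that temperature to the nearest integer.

159

M_in = 10⁶/8502 = 117.62; M_out = 117.62 + (+142) = 259.62.
T_out = 10⁶/259.62 = 3851.8 K → 3850 K; t = 38.5.
B = 138.5·ln(38.5 − 10) − 305.0 = 138.5·ln 28.5 − 305.0 = 138.5·3.3499 − 305.0 = 158.962.
Rounded: 159.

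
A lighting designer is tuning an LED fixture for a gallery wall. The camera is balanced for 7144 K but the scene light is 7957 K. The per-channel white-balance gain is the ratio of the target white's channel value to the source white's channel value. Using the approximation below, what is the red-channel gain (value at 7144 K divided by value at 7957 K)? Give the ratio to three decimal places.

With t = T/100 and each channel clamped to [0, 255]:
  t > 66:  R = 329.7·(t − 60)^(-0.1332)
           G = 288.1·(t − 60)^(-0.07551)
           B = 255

At 7957 K (t = 79.57):
  R = 329.7·(79.57 − 60)^(-0.1332) = 329.7·19.57^(-0.1332) = 329.7·0.67291 = 221.860.
At 7144 K (t = 71.44):
  R = 329.7·(71.44 − 60)^(-0.1332) = 329.7·11.44^(-0.1332) = 329.7·0.72280 = 238.307.
Gain = 238.307 / 221.860 = 1.0741 → 1.074.

1.074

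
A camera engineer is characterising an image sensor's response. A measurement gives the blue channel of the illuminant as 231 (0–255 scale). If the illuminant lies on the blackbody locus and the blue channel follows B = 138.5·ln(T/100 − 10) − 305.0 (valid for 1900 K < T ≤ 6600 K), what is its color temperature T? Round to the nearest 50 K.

5800 K

ln(t − 10) = (231 + 305.0) / 138.5 = 3.8700.
t − 10 = e^3.8700 = 47.944, so t = 57.944.
T = 100·t = 5794 K → 5800 K to the nearest 50 K.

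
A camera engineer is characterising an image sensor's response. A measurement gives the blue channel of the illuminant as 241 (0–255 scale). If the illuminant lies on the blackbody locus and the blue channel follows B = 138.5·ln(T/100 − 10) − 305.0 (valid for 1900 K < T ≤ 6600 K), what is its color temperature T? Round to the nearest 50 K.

6150 K

ln(t − 10) = (241 + 305.0) / 138.5 = 3.9422.
t − 10 = e^3.9422 = 51.534, so t = 61.534.
T = 100·t = 6153 K → 6150 K to the nearest 50 K.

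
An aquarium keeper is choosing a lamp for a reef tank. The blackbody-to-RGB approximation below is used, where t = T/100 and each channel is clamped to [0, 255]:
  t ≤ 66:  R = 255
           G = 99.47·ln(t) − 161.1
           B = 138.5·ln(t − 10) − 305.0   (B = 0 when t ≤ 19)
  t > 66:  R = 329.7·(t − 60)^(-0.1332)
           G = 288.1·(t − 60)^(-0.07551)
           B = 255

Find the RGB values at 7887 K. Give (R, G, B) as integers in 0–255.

t = 7887/100 = 78.87; the t > 66 branch applies.
R = 329.7·(78.87 − 60)^(-0.1332) = 329.7·18.87^(-0.1332) = 329.7·0.67619 = 222.939.
G = 288.1·(78.87 − 60)^(-0.07551) = 288.1·18.87^(-0.07551) = 288.1·0.80106 = 230.786.
B = 255 by definition for t > 66.
Rounded: (223, 231, 255).

(223, 231, 255)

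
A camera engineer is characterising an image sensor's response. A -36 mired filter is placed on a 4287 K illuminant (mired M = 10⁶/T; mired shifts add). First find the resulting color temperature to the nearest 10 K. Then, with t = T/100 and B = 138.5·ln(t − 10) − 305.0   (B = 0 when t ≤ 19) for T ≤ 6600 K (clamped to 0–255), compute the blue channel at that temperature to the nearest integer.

208

M_in = 10⁶/4287 = 233.26; M_out = 233.26 + (-36) = 197.26.
T_out = 10⁶/197.26 = 5069.4 K → 5070 K; t = 50.7.
B = 138.5·ln(50.7 − 10) − 305.0 = 138.5·ln 40.7 − 305.0 = 138.5·3.7062 − 305.0 = 208.313.
Rounded: 208.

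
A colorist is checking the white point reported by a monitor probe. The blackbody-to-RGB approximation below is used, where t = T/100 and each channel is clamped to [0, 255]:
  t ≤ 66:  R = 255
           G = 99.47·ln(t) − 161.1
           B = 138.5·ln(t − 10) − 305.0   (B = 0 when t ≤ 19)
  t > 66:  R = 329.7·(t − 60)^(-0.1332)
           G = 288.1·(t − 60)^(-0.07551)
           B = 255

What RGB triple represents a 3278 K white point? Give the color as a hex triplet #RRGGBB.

#FFBA80

t = 3278/100 = 32.78; the t ≤ 66 branch applies.
R = 255 by definition for t ≤ 66.
G = 99.47·ln 32.78 − 161.1 = 99.47·3.4898 − 161.1 = 186.032.
B = 138.5·ln(32.78 − 10) − 305.0 = 138.5·ln 22.78 − 305.0 = 138.5·3.1259 − 305.0 = 127.935.
Rounded: (255, 186, 128).
In hex: #FFBA80.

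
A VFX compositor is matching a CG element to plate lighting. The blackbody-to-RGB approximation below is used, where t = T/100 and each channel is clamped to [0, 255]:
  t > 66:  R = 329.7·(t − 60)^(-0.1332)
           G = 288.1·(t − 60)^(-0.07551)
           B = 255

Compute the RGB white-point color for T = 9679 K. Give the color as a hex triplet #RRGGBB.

t = 9679/100 = 96.79; the t > 66 branch applies.
R = 329.7·(96.79 − 60)^(-0.1332) = 329.7·36.79^(-0.1332) = 329.7·0.61865 = 203.969.
G = 288.1·(96.79 − 60)^(-0.07551) = 288.1·36.79^(-0.07551) = 288.1·0.76168 = 219.440.
B = 255 by definition for t > 66.
Rounded: (204, 219, 255).
In hex: #CCDBFF.

#CCDBFF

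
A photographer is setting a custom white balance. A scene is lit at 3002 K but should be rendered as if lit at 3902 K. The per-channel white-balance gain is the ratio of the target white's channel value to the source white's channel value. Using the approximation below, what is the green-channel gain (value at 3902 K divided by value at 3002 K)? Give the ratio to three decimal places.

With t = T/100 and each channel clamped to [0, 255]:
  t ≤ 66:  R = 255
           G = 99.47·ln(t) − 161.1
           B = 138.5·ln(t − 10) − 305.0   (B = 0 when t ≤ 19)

1.147

At 3002 K (t = 30.02):
  G = 99.47·ln 30.02 − 161.1 = 99.47·3.4019 − 161.1 = 177.283.
At 3902 K (t = 39.02):
  G = 99.47·ln 39.02 − 161.1 = 99.47·3.6641 − 161.1 = 203.365.
Gain = 203.365 / 177.283 = 1.1471 → 1.147.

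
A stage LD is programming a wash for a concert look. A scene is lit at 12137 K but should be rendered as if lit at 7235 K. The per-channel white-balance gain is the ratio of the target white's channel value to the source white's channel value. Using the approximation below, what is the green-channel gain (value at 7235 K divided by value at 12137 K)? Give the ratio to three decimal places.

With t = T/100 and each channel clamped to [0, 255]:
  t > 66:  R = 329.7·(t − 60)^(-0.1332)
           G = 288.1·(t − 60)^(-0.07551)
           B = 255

1.129

At 12137 K (t = 121.37):
  G = 288.1·(121.37 − 60)^(-0.07551) = 288.1·61.37^(-0.07551) = 288.1·0.73281 = 211.123.
At 7235 K (t = 72.35):
  G = 288.1·(72.35 − 60)^(-0.07551) = 288.1·12.35^(-0.07551) = 288.1·0.82712 = 238.293.
Gain = 238.293 / 211.123 = 1.1287 → 1.129.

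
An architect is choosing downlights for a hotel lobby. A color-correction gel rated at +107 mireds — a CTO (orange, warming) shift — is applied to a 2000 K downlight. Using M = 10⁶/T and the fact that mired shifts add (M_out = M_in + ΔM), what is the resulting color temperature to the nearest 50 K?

1650 K

M_in = 10⁶/2000 = 500.00 mireds.
M_out = 500.00 + (+107) = 607.00 mireds.
T_out = 10⁶/607.00 = 1647.4 K → 1650 K.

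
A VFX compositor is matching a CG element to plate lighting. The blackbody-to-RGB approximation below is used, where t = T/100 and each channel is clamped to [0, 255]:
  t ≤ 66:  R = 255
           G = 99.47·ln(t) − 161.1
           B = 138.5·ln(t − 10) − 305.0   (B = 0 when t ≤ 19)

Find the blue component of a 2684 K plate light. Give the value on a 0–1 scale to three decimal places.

0.338

t = 2684/100 = 26.84; the t ≤ 66 branch applies.
B = 138.5·ln(26.84 − 10) − 305.0 = 138.5·ln 16.84 − 305.0 = 138.5·2.8238 − 305.0 = 86.090.
On a 0–1 scale: 86.090/255 = 0.3376 → 0.338.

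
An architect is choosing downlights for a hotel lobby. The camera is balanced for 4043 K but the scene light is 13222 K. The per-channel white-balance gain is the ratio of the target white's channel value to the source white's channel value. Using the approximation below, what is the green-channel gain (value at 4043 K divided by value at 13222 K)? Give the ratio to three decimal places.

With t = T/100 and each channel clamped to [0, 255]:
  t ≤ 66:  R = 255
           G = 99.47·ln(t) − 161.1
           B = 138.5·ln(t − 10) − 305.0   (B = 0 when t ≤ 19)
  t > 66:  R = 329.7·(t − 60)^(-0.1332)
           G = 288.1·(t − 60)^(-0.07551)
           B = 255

At 13222 K (t = 132.22):
  G = 288.1·(132.22 − 60)^(-0.07551) = 288.1·72.22^(-0.07551) = 288.1·0.72386 = 208.543.
At 4043 K (t = 40.43):
  G = 99.47·ln 40.43 − 161.1 = 99.47·3.6996 − 161.1 = 206.896.
Gain = 206.896 / 208.543 = 0.9921 → 0.992.

0.992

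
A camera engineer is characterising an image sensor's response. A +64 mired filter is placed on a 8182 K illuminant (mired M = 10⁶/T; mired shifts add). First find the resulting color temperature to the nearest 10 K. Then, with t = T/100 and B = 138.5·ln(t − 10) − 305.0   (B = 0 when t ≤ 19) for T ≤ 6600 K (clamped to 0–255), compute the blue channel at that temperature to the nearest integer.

M_in = 10⁶/8182 = 122.22; M_out = 122.22 + (+64) = 186.22.
T_out = 10⁶/186.22 = 5370.0 K → 5370 K; t = 53.7.
B = 138.5·ln(53.7 − 10) − 305.0 = 138.5·ln 43.7 − 305.0 = 138.5·3.7773 − 305.0 = 218.163.
Rounded: 218.

218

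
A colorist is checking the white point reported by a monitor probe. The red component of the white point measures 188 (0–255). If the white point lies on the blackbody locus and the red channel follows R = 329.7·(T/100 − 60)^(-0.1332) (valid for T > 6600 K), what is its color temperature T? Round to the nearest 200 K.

(t − 60)^(-0.1332) = 188/329.7 = 0.57022.
t − 60 = 0.57022^(1/-0.1332) = 0.57022^(-7.508) = 67.848, so t = 127.848.
T = 100·t = 12785 K → 12800 K to the nearest 200 K.

12800 K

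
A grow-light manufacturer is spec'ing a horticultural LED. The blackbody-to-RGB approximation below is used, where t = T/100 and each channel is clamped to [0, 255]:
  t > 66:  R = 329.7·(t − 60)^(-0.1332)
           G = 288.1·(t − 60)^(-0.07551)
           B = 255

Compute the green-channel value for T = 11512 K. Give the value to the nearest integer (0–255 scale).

213

t = 11512/100 = 115.12; the t > 66 branch applies.
G = 288.1·(115.12 − 60)^(-0.07551) = 288.1·55.12^(-0.07551) = 288.1·0.73878 = 212.842.
Rounded: 213.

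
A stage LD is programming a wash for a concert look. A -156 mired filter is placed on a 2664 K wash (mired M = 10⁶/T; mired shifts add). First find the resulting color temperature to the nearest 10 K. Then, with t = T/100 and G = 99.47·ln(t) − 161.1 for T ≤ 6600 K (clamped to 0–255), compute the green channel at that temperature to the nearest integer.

219

M_in = 10⁶/2664 = 375.38; M_out = 375.38 + (-156) = 219.38.
T_out = 10⁶/219.38 = 4558.4 K → 4560 K; t = 45.6.
G = 99.47·ln 45.6 − 161.1 = 99.47·3.8199 − 161.1 = 218.866.
Rounded: 219.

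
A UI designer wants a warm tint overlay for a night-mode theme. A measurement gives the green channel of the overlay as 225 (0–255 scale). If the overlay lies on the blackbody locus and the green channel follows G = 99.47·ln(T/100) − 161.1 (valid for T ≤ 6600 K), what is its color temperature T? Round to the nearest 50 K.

ln t = (225 + 161.1) / 99.47 = 3.8816.
t = e^3.8816 = 48.500.
T = 100·t = 4850 K → 4850 K to the nearest 50 K.

4850 K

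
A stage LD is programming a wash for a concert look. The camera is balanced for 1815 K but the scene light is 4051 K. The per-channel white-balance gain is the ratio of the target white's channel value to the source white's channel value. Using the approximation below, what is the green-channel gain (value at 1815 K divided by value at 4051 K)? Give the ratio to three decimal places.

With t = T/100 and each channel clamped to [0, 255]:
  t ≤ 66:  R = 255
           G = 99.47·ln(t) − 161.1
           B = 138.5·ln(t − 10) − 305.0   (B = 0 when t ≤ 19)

0.614

At 4051 K (t = 40.51):
  G = 99.47·ln 40.51 − 161.1 = 99.47·3.7015 − 161.1 = 207.093.
At 1815 K (t = 18.15):
  G = 99.47·ln 18.15 − 161.1 = 99.47·2.8987 − 161.1 = 127.231.
Gain = 127.231 / 207.093 = 0.6144 → 0.614.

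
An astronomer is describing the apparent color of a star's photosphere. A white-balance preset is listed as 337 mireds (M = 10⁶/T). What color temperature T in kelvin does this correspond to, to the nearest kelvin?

T = 10⁶ / 337 = 2967.36 K → 2967 K.

2967 K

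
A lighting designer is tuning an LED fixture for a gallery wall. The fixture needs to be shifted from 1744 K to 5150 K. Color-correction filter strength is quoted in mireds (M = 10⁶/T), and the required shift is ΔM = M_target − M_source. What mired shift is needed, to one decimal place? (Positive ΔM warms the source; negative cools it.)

-379.2 mireds

M_source = 10⁶/1744 = 573.394; M_target = 10⁶/5150 = 194.175.
ΔM = 194.175 − 573.394 = -379.220 → -379.2 mireds, a cooling shift.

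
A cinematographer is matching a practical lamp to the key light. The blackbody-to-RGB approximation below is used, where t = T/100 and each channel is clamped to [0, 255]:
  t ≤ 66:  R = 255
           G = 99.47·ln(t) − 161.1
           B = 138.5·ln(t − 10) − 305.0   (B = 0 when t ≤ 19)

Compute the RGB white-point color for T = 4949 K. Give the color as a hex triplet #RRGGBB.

#FFE3CC

t = 4949/100 = 49.49; the t ≤ 66 branch applies.
R = 255 by definition for t ≤ 66.
G = 99.47·ln 49.49 − 161.1 = 99.47·3.9018 − 161.1 = 227.009.
B = 138.5·ln(49.49 − 10) − 305.0 = 138.5·ln 39.49 − 305.0 = 138.5·3.6760 − 305.0 = 204.133.
Rounded: (255, 227, 204).
In hex: #FFE3CC.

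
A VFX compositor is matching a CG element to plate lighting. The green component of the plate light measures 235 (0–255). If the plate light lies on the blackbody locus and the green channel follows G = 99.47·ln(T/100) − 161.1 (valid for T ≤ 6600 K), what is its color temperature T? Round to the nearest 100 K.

ln t = (235 + 161.1) / 99.47 = 3.9821.
t = e^3.9821 = 53.630.
T = 100·t = 5363 K → 5400 K to the nearest 100 K.

5400 K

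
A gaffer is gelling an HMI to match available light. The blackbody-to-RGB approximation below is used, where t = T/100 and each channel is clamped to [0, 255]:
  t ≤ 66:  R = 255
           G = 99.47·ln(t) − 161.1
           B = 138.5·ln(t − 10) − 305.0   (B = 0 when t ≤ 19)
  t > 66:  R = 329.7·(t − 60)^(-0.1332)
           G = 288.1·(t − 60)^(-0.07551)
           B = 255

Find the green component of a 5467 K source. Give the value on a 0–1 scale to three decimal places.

t = 5467/100 = 54.67; the t ≤ 66 branch applies.
G = 99.47·ln 54.67 − 161.1 = 99.47·4.0013 − 161.1 = 236.911.
On a 0–1 scale: 236.911/255 = 0.9291 → 0.929.

0.929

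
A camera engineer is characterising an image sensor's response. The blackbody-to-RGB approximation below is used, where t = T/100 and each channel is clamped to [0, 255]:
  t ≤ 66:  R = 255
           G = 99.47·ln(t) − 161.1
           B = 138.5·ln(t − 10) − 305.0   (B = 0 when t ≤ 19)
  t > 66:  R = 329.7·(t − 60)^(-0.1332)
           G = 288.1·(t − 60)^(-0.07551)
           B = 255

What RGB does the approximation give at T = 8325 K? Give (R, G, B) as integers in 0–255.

t = 8325/100 = 83.25; the t > 66 branch applies.
R = 329.7·(83.25 − 60)^(-0.1332) = 329.7·23.25^(-0.1332) = 329.7·0.65765 = 216.826.
G = 288.1·(83.25 − 60)^(-0.07551) = 288.1·23.25^(-0.07551) = 288.1·0.78854 = 227.177.
B = 255 by definition for t > 66.
Rounded: (217, 227, 255).

(217, 227, 255)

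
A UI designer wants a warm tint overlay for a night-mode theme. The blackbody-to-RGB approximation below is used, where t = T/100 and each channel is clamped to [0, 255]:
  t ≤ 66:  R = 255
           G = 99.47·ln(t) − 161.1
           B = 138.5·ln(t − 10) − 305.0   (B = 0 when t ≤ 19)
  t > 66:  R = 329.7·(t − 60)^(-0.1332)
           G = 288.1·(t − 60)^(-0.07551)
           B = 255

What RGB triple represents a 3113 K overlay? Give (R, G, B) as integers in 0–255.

(255, 181, 118)

t = 3113/100 = 31.13; the t ≤ 66 branch applies.
R = 255 by definition for t ≤ 66.
G = 99.47·ln 31.13 − 161.1 = 99.47·3.4382 − 161.1 = 180.895.
B = 138.5·ln(31.13 − 10) − 305.0 = 138.5·ln 21.13 − 305.0 = 138.5·3.0507 − 305.0 = 117.521.
Rounded: (255, 181, 118).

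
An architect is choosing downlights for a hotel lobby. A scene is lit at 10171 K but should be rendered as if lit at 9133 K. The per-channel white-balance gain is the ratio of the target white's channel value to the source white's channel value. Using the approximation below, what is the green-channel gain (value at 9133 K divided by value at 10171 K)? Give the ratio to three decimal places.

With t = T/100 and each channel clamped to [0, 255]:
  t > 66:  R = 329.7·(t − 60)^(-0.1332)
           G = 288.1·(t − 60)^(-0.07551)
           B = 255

At 10171 K (t = 101.71):
  G = 288.1·(101.71 − 60)^(-0.07551) = 288.1·41.71^(-0.07551) = 288.1·0.75449 = 217.370.
At 9133 K (t = 91.33):
  G = 288.1·(91.33 − 60)^(-0.07551) = 288.1·31.33^(-0.07551) = 288.1·0.77097 = 222.118.
Gain = 222.118 / 217.370 = 1.0218 → 1.022.

1.022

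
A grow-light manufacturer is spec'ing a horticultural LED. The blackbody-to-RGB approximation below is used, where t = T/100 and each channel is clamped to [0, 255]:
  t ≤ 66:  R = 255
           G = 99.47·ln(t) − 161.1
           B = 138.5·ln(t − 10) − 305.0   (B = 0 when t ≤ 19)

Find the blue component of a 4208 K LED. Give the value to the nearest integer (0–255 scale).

t = 4208/100 = 42.08; the t ≤ 66 branch applies.
B = 138.5·ln(42.08 − 10) − 305.0 = 138.5·ln 32.08 − 305.0 = 138.5·3.4682 − 305.0 = 175.350.
Rounded: 175.

175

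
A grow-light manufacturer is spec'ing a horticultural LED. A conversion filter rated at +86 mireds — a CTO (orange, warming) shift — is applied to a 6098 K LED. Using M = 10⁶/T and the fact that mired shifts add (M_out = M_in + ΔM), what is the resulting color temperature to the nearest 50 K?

M_in = 10⁶/6098 = 163.99 mireds.
M_out = 163.99 + (+86) = 249.99 mireds.
T_out = 10⁶/249.99 = 4000.2 K → 4000 K.

4000 K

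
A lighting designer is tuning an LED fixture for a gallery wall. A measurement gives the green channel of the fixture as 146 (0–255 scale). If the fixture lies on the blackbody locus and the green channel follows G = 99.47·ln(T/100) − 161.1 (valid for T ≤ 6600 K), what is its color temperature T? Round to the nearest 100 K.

ln t = (146 + 161.1) / 99.47 = 3.0874.
t = e^3.0874 = 21.919.
T = 100·t = 2192 K → 2200 K to the nearest 100 K.

2200 K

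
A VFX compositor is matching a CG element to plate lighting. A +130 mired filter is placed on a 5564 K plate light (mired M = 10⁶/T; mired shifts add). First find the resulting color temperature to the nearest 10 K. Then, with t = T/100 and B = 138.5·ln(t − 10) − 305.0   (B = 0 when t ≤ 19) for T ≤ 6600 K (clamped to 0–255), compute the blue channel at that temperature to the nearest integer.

125

M_in = 10⁶/5564 = 179.73; M_out = 179.73 + (+130) = 309.73.
T_out = 10⁶/309.73 = 3228.7 K → 3230 K; t = 32.3.
B = 138.5·ln(32.3 − 10) − 305.0 = 138.5·ln 22.3 − 305.0 = 138.5·3.1046 − 305.0 = 124.985.
Rounded: 125.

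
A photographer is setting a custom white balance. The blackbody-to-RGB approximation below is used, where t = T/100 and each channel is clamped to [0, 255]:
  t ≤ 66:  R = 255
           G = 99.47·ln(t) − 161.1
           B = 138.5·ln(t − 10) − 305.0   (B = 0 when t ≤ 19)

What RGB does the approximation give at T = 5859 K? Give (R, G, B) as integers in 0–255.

t = 5859/100 = 58.59; the t ≤ 66 branch applies.
R = 255 by definition for t ≤ 66.
G = 99.47·ln 58.59 − 161.1 = 99.47·4.0706 − 161.1 = 243.799.
B = 138.5·ln(58.59 − 10) − 305.0 = 138.5·ln 48.59 − 305.0 = 138.5·3.8834 − 305.0 = 232.853.
Rounded: (255, 244, 233).

(255, 244, 233)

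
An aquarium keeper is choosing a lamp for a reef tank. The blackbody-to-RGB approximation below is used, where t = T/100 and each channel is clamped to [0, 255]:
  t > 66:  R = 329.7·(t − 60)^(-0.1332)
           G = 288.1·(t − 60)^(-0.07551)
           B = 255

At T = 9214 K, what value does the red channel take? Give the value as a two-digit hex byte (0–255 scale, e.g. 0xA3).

0xD0

t = 9214/100 = 92.14; the t > 66 branch applies.
R = 329.7·(92.14 − 60)^(-0.1332) = 329.7·32.14^(-0.1332) = 329.7·0.62989 = 207.673.
Rounded: 208; in hex, 0xD0.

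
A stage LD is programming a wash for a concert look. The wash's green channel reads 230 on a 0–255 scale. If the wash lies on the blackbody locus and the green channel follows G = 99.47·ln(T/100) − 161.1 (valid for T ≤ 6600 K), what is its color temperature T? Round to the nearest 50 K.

ln t = (230 + 161.1) / 99.47 = 3.9318.
t = e^3.9318 = 51.001.
T = 100·t = 5100 K → 5100 K to the nearest 50 K.

5100 K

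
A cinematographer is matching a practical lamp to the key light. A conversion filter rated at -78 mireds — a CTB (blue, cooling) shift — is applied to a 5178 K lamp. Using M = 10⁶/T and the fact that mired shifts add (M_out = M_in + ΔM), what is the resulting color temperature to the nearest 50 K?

M_in = 10⁶/5178 = 193.12 mireds.
M_out = 193.12 + (-78) = 115.12 mireds.
T_out = 10⁶/115.12 = 8686.2 K → 8700 K.

8700 K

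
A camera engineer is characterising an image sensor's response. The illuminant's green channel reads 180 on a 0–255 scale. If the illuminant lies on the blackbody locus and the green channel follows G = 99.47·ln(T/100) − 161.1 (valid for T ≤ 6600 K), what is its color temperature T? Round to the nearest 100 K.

3100 K

ln t = (180 + 161.1) / 99.47 = 3.4292.
t = e^3.4292 = 30.851.
T = 100·t = 3085 K → 3100 K to the nearest 100 K.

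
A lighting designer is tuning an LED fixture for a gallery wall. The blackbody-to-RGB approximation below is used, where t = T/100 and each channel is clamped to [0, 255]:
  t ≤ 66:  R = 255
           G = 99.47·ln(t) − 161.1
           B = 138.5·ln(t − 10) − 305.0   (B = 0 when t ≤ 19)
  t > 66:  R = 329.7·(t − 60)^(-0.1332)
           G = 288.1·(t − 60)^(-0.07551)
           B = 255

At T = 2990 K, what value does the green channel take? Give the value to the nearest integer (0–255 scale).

t = 2990/100 = 29.9; the t ≤ 66 branch applies.
G = 99.47·ln 29.9 − 161.1 = 99.47·3.3979 − 161.1 = 176.885.
Rounded: 177.

177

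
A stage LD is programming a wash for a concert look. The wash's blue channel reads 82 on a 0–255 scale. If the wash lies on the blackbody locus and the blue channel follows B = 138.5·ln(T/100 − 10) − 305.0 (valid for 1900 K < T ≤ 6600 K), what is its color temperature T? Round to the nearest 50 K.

ln(t − 10) = (82 + 305.0) / 138.5 = 2.7942.
t − 10 = e^2.7942 = 16.350, so t = 26.350.
T = 100·t = 2635 K → 2650 K to the nearest 50 K.

2650 K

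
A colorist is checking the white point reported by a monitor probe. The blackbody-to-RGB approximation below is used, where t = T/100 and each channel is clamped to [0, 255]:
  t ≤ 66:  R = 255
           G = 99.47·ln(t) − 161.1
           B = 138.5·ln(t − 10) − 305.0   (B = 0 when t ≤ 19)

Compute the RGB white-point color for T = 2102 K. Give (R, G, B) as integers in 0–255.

(255, 142, 27)

t = 2102/100 = 21.02; the t ≤ 66 branch applies.
R = 255 by definition for t ≤ 66.
G = 99.47·ln 21.02 − 161.1 = 99.47·3.0455 − 161.1 = 141.833.
B = 138.5·ln(21.02 − 10) − 305.0 = 138.5·ln 11.02 − 305.0 = 138.5·2.3997 − 305.0 = 27.360.
Rounded: (255, 142, 27).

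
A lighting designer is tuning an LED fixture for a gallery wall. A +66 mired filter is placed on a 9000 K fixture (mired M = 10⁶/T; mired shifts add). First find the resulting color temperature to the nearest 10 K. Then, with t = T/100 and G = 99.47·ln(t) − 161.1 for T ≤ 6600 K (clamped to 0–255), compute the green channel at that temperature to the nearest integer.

M_in = 10⁶/9000 = 111.11; M_out = 111.11 + (+66) = 177.11.
T_out = 10⁶/177.11 = 5646.2 K → 5650 K; t = 56.5.
G = 99.47·ln 56.5 − 161.1 = 99.47·4.0342 − 161.1 = 240.186.
Rounded: 240.

240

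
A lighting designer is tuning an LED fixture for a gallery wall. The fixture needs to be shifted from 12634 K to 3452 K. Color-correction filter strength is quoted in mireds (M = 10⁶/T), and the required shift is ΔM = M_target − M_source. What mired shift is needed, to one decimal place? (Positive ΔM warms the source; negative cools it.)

+210.5 mireds

M_source = 10⁶/12634 = 79.151; M_target = 10⁶/3452 = 289.687.
ΔM = 289.687 − 79.151 = 210.536 → +210.5 mireds, a warming shift.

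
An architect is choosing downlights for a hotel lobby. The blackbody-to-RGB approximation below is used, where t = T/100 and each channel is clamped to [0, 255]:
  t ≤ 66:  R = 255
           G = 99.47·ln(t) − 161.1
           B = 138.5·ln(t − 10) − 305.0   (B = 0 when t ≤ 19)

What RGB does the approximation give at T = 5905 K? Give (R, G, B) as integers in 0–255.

t = 5905/100 = 59.05; the t ≤ 66 branch applies.
R = 255 by definition for t ≤ 66.
G = 99.47·ln 59.05 − 161.1 = 99.47·4.0784 − 161.1 = 244.577.
B = 138.5·ln(59.05 − 10) − 305.0 = 138.5·ln 49.05 − 305.0 = 138.5·3.8928 − 305.0 = 234.158.
Rounded: (255, 245, 234).

(255, 245, 234)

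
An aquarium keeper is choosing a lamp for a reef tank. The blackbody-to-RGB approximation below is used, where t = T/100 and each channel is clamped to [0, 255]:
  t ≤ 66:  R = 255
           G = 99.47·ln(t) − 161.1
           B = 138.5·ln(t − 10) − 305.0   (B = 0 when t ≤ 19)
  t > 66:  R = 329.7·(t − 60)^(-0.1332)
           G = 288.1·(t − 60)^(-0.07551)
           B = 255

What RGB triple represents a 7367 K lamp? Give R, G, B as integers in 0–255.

R=233, G=236, B=255

t = 7367/100 = 73.67; the t > 66 branch applies.
R = 329.7·(73.67 − 60)^(-0.1332) = 329.7·13.67^(-0.1332) = 329.7·0.70586 = 232.720.
G = 288.1·(73.67 − 60)^(-0.07551) = 288.1·13.67^(-0.07551) = 288.1·0.82080 = 236.473.
B = 255 by definition for t > 66.
Rounded: (233, 236, 255).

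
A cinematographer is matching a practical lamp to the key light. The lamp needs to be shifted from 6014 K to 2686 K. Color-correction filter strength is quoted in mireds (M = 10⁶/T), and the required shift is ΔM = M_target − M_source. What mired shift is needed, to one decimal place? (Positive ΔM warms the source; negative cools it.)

+206.0 mireds

M_source = 10⁶/6014 = 166.279; M_target = 10⁶/2686 = 372.301.
ΔM = 372.301 − 166.279 = 206.022 → +206.0 mireds, a warming shift.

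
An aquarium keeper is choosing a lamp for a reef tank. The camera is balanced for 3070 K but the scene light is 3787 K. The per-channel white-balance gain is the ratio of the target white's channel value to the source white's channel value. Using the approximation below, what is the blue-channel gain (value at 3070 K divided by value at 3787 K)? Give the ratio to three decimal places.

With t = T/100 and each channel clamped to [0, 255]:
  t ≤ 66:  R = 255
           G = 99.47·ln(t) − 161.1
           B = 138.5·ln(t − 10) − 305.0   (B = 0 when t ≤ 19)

At 3787 K (t = 37.87):
  B = 138.5·ln(37.87 − 10) − 305.0 = 138.5·ln 27.87 − 305.0 = 138.5·3.3276 − 305.0 = 155.866.
At 3070 K (t = 30.7):
  B = 138.5·ln(30.7 − 10) − 305.0 = 138.5·ln 20.7 − 305.0 = 138.5·3.0301 − 305.0 = 114.674.
Gain = 114.674 / 155.866 = 0.7357 → 0.736.

0.736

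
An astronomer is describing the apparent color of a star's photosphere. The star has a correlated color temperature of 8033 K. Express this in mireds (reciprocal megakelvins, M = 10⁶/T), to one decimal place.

124.5 mireds

M = 10⁶ / 8033 = 124.486 → 124.5 mireds.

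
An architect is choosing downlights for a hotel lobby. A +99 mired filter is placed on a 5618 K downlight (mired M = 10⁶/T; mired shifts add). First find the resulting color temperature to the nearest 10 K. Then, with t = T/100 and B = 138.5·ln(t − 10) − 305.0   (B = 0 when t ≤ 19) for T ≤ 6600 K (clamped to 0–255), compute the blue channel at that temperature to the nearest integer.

147

M_in = 10⁶/5618 = 178.00; M_out = 178.00 + (+99) = 277.00.
T_out = 10⁶/277.00 = 3610.1 K → 3610 K; t = 36.1.
B = 138.5·ln(36.1 − 10) − 305.0 = 138.5·ln 26.1 − 305.0 = 138.5·3.2619 − 305.0 = 146.778.
Rounded: 147.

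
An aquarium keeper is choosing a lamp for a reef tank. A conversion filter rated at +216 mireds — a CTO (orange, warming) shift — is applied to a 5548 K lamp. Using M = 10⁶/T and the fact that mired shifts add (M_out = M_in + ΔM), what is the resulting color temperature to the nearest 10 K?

M_in = 10⁶/5548 = 180.25 mireds.
M_out = 180.25 + (+216) = 396.25 mireds.
T_out = 10⁶/396.25 = 2523.7 K → 2520 K.

2520 K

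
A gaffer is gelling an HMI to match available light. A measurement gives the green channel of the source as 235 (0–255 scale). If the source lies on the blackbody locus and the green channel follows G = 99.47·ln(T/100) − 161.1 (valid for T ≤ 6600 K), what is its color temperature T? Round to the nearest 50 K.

ln t = (235 + 161.1) / 99.47 = 3.9821.
t = e^3.9821 = 53.630.
T = 100·t = 5363 K → 5350 K to the nearest 50 K.

5350 K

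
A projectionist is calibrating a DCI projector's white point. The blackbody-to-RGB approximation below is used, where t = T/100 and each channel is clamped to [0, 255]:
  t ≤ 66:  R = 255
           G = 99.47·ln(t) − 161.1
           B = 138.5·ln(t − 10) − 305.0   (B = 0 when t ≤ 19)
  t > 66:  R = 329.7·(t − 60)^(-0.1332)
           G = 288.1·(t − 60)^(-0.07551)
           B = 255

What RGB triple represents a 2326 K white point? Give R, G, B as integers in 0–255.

t = 2326/100 = 23.26; the t ≤ 66 branch applies.
R = 255 by definition for t ≤ 66.
G = 99.47·ln 23.26 − 161.1 = 99.47·3.1467 − 161.1 = 151.906.
B = 138.5·ln(23.26 − 10) − 305.0 = 138.5·ln 13.26 − 305.0 = 138.5·2.5848 − 305.0 = 52.988.
Rounded: (255, 152, 53).

R=255, G=152, B=53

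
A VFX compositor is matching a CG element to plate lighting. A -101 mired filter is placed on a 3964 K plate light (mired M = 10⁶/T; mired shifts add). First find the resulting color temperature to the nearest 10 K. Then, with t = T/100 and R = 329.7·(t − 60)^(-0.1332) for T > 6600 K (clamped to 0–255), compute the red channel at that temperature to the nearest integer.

255

M_in = 10⁶/3964 = 252.27; M_out = 252.27 + (-101) = 151.27.
T_out = 10⁶/151.27 = 6610.7 K → 6610 K; t = 66.1.
R = 329.7·(66.1 − 60)^(-0.1332) = 329.7·6.1^(-0.1332) = 329.7·0.78595 = 259.127 → clamped to 255.
Rounded: 255.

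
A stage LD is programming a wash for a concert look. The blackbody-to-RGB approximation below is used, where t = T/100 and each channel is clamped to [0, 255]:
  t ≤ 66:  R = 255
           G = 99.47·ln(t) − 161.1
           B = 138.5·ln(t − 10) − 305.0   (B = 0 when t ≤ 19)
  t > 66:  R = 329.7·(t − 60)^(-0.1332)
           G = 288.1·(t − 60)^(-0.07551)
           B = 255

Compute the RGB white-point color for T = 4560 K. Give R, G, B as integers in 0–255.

t = 4560/100 = 45.6; the t ≤ 66 branch applies.
R = 255 by definition for t ≤ 66.
G = 99.47·ln 45.6 − 161.1 = 99.47·3.8199 − 161.1 = 218.866.
B = 138.5·ln(45.6 − 10) − 305.0 = 138.5·ln 35.6 − 305.0 = 138.5·3.5723 − 305.0 = 189.770.
Rounded: (255, 219, 190).

R=255, G=219, B=190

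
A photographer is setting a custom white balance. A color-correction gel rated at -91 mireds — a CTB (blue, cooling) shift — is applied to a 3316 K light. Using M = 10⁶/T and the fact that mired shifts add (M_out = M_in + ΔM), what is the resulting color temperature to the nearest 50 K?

M_in = 10⁶/3316 = 301.57 mireds.
M_out = 301.57 + (-91) = 210.57 mireds.
T_out = 10⁶/210.57 = 4749.1 K → 4750 K.

4750 K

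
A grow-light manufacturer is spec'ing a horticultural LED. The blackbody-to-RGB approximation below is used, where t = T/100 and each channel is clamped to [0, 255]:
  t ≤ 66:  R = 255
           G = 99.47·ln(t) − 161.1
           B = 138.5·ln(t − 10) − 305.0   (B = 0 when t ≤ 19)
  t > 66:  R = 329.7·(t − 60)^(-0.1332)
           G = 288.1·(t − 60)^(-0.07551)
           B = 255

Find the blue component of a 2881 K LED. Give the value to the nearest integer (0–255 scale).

t = 2881/100 = 28.81; the t ≤ 66 branch applies.
B = 138.5·ln(28.81 − 10) − 305.0 = 138.5·ln 18.81 − 305.0 = 138.5·2.9344 − 305.0 = 101.413.
Rounded: 101.

101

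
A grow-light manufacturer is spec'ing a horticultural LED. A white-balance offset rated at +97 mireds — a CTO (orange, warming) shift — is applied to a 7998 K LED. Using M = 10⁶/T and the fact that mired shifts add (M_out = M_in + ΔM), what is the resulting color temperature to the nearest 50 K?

4500 K

M_in = 10⁶/7998 = 125.03 mireds.
M_out = 125.03 + (+97) = 222.03 mireds.
T_out = 10⁶/222.03 = 4503.9 K → 4500 K.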